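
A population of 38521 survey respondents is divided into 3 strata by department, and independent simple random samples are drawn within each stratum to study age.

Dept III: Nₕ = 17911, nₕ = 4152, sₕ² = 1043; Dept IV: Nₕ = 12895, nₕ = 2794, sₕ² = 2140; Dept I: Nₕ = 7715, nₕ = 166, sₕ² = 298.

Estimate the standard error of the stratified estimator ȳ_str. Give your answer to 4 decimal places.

Var(ȳ_str) = Σₕ Wₕ²(1 − fₕ)sₕ²/nₕ with Wₕ = Nₕ/N, N = 38521.
Dept III: Wₕ = 0.46496716; term = 0.46496716²·(1 − 0.23181285)·1043/4152 = 0.041719449.
Dept IV: Wₕ = 0.33475247; term = 0.33475247²·(1 − 0.21667313)·2140/2794 = 0.067232302.
Dept I: Wₕ = 0.20028037; term = 0.20028037²·(1 − 0.02151653)·298/166 = 0.070459317.
Sum = 0.17941107.
SE = √(0.17941107) = 0.4236.

0.4236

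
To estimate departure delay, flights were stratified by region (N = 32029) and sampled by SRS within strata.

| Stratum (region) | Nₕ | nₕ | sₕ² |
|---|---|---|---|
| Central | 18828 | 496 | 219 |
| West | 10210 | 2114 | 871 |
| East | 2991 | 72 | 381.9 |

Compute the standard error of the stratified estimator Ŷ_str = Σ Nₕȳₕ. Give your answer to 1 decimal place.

Var(Ŷ_str) = Σₕ Nₕ²(1 − fₕ)sₕ²/nₕ.
Central: 18828²·(1 − 496/18828)·219/496 = 1.5239702 × 10^8.
West: 10210²·(1 − 2114/10210)·871/2114 = 3.4057237 × 10^7.
East: 2991²·(1 − 72/2991)·381.9/72 = 4.6309242 × 10^7.
Sum = 2.327635 × 10^8.
SE = √(2.327635 × 10^8) = 15256.6.

15256.6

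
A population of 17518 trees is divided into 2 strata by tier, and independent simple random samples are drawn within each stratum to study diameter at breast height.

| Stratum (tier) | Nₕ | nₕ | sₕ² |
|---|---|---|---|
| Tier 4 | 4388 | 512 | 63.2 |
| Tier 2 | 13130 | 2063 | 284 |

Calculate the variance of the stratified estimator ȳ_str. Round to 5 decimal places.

Var(ȳ_str) = Σₕ Wₕ²(1 − fₕ)sₕ²/nₕ with Wₕ = Nₕ/N, N = 17518.
Tier 4: Wₕ = 0.25048522; term = 0.25048522²·(1 − 0.11668186)·63.2/512 = 0.0068411397.
Tier 2: Wₕ = 0.74951478; term = 0.74951478²·(1 − 0.15712110)·284/2063 = 0.065184555.
Sum = 0.072025695.

0.07203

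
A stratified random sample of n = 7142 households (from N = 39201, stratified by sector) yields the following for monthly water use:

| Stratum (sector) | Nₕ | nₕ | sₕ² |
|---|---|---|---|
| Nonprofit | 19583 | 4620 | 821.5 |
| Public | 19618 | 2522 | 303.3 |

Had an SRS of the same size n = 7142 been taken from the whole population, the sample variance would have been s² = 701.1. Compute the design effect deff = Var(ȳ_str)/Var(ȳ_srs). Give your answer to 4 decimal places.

0.7493

Var(ȳ_str) = Σ Wₕ²(1−fₕ)sₕ²/nₕ with Wₕ = Nₕ/39201:
  Nonprofit: (19583/39201)²·(1−4620/19583)·821.5/4620 = 0.033905426
  Public: (19618/39201)²·(1−2522/19618)·303.3/2522 = 0.026247157
  → Var(ȳ_str) = 0.060152583.
Var(ȳ_srs) = (1 − 7142/39201)·701.1/7142 = 0.080281032.
deff = 0.060152583 / 0.080281032 = 0.7493.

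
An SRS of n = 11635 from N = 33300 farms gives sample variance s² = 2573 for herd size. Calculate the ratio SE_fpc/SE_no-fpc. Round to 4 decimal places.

f = n/N = 11635/33300 = 0.34939940.
SE_no-fpc = √(s²/n) = 0.47025855; SE_fpc = √((1−f)s²/n) = 0.37930968.
Ratio = √(1−f) = 0.80659817.

0.8066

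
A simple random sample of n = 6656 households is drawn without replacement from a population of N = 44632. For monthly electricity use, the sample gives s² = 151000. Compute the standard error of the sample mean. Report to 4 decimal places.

Under SRS without replacement, Var(ȳ) = (1 − f)·s²/n with f = n/N = 6656/44632 = 0.14913067.
Var(ȳ) = (1 − 0.14913067)·151000/6656 = 0.85086933·22.686298 = 19.303075.
SE(ȳ) = √(19.303075) = 4.3935.

4.3935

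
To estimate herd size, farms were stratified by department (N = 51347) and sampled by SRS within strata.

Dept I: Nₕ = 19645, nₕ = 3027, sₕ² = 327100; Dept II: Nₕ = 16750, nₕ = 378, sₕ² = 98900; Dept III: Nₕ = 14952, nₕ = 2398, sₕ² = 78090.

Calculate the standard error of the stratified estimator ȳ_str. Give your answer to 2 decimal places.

6.55

Var(ȳ_str) = Σₕ Wₕ²(1 − fₕ)sₕ²/nₕ with Wₕ = Nₕ/N, N = 51347.
Dept I: Wₕ = 0.38259295; term = 0.38259295²·(1 − 0.15408501)·327100/3027 = 13.38039.
Dept II: Wₕ = 0.32621185; term = 0.32621185²·(1 − 0.02256716)·98900/378 = 27.213907.
Dept III: Wₕ = 0.29119520; term = 0.29119520²·(1 − 0.16037988)·78090/2398 = 2.3184488.
Sum = 42.912746.
SE = √(42.912746) = 6.55.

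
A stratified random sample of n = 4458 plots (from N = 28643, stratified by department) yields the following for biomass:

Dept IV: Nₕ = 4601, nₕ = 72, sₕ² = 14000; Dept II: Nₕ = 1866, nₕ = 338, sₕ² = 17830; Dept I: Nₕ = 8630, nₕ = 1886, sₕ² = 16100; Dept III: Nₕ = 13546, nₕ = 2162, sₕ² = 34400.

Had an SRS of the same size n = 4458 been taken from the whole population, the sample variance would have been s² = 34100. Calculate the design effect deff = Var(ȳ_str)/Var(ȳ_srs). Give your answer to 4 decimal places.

1.3499

Var(ȳ_str) = Σ Wₕ²(1−fₕ)sₕ²/nₕ with Wₕ = Nₕ/28643:
  Dept IV: (4601/28643)²·(1−72/4601)·14000/72 = 4.938705
  Dept II: (1866/28643)²·(1−338/1866)·17830/338 = 0.18332962
  Dept I: (8630/28643)²·(1−1886/8630)·16100/1886 = 0.6055856
  Dept III: (13546/28643)²·(1−2162/13546)·34400/2162 = 2.9906921
  → Var(ȳ_str) = 8.7183123.
Var(ȳ_srs) = (1 − 4458/28643)·34100/4458 = 6.4586523.
deff = 8.7183123 / 6.4586523 = 1.3499.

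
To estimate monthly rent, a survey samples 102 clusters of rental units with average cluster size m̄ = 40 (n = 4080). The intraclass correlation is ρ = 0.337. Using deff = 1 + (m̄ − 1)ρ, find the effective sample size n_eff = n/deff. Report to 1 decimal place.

deff = 1 + (40 − 1)·0.337 = 1 + 13.143 = 14.143.
n_eff = 4080 / 14.143 = 288.5.

288.5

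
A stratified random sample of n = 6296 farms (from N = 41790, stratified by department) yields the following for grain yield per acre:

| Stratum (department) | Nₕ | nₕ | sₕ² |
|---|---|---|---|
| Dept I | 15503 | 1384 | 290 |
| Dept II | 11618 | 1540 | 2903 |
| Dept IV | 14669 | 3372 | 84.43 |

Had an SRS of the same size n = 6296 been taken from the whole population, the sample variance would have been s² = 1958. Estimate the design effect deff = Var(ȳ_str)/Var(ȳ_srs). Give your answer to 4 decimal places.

0.5869

Var(ȳ_str) = Σ Wₕ²(1−fₕ)sₕ²/nₕ with Wₕ = Nₕ/41790:
  Dept I: (15503/41790)²·(1−1384/15503)·290/1384 = 0.026262547
  Dept II: (11618/41790)²·(1−1540/11618)·2903/1540 = 0.1263826
  Dept IV: (14669/41790)²·(1−3372/14669)·84.43/3372 = 0.0023758998
  → Var(ȳ_str) = 0.15502105.
Var(ȳ_srs) = (1 − 6296/41790)·1958/6296 = 0.26413779.
deff = 0.15502105 / 0.26413779 = 0.5869.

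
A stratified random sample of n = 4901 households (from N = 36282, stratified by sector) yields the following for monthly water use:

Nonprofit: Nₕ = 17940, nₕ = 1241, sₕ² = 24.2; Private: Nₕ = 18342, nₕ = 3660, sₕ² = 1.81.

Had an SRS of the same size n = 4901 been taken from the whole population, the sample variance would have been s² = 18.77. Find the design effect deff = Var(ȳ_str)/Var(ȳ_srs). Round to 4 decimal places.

1.3703

Var(ȳ_str) = Σ Wₕ²(1−fₕ)sₕ²/nₕ with Wₕ = Nₕ/36282:
  Nonprofit: (17940/36282)²·(1−1241/17940)·24.2/1241 = 0.0044378646
  Private: (18342/36282)²·(1−3660/18342)·1.81/3660 = 1.0116888 × 10^-4
  → Var(ȳ_str) = 0.0045390335.
Var(ȳ_srs) = (1 − 4901/36282)·18.77/4901 = 0.0033124942.
deff = 0.0045390335 / 0.0033124942 = 1.3703.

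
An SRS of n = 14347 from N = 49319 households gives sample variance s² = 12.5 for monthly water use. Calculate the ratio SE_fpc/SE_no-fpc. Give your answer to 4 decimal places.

0.8421

f = n/N = 14347/49319 = 0.29090209.
SE_no-fpc = √(s²/n) = 0.029517152; SE_fpc = √((1−f)s²/n) = 0.024855789.
Ratio = √(1−f) = 0.84207952.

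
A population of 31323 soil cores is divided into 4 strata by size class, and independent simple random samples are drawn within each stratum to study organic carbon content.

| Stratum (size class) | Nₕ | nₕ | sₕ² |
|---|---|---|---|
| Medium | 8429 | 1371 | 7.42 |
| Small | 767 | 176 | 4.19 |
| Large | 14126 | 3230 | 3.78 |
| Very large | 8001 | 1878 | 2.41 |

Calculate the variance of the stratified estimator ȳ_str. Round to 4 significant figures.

5.868 × 10^-4

Var(ȳ_str) = Σₕ Wₕ²(1 − fₕ)sₕ²/nₕ with Wₕ = Nₕ/N, N = 31323.
Medium: Wₕ = 0.26909938; term = 0.26909938²·(1 − 0.16265275)·7.42/1371 = 3.2816893 × 10^-4.
Small: Wₕ = 0.02448680; term = 0.02448680²·(1 − 0.22946545)·4.19/176 = 1.0999109 × 10^-5.
Large: Wₕ = 0.45097851; term = 0.45097851²·(1 − 0.22865638)·3.78/3230 = 1.8358994 × 10^-4.
Very large: Wₕ = 0.25543530; term = 0.25543530²·(1 − 0.23472066)·2.41/1878 = 6.4077164 × 10^-5.
Sum = 5.8683514 × 10^-4.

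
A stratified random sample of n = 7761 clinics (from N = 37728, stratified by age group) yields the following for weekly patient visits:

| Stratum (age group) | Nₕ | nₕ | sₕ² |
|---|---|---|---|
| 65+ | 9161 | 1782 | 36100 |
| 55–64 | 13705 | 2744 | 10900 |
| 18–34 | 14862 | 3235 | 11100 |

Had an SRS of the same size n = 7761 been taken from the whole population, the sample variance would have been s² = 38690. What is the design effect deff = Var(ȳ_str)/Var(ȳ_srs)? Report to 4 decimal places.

0.4540

Var(ȳ_str) = Σ Wₕ²(1−fₕ)sₕ²/nₕ with Wₕ = Nₕ/37728:
  65+: (9161/37728)²·(1−1782/9161)·36100/1782 = 0.96208253
  55–64: (13705/37728)²·(1−2744/13705)·10900/2744 = 0.41922198
  18–34: (14862/37728)²·(1−3235/14862)·11100/3235 = 0.41654896
  → Var(ȳ_str) = 1.7978535.
Var(ȳ_srs) = (1 − 7761/37728)·38690/7761 = 3.959684.
deff = 1.7978535 / 3.959684 = 0.4540.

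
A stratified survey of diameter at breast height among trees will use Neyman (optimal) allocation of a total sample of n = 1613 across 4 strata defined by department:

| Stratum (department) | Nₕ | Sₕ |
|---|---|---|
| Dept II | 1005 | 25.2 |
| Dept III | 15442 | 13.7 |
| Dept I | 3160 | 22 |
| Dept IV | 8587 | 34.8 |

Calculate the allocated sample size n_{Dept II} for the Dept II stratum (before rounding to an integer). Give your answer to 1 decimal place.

67.5

Neyman allocation: nₕ = n·NₕSₕ / Σⱼ NⱼSⱼ.
Σ NⱼSⱼ = 1005·25.2 + 15442·13.7 + 3160·22 + 8587·34.8 = 605229.
n_{Dept II} = 1613·1005·25.2 / 605229 = 67.5.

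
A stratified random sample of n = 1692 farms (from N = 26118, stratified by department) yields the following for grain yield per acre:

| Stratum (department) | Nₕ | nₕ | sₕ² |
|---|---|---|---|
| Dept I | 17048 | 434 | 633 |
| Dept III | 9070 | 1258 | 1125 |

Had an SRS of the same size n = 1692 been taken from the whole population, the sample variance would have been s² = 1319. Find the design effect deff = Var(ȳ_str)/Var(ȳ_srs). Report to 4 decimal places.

Var(ȳ_str) = Σ Wₕ²(1−fₕ)sₕ²/nₕ with Wₕ = Nₕ/26118:
  Dept I: (17048/26118)²·(1−434/17048)·633/434 = 0.60559431
  Dept III: (9070/26118)²·(1−1258/9070)·1125/1258 = 0.092888418
  → Var(ȳ_str) = 0.69848273.
Var(ȳ_srs) = (1 − 1692/26118)·1319/1692 = 0.72904926.
deff = 0.69848273 / 0.72904926 = 0.9581.

0.9581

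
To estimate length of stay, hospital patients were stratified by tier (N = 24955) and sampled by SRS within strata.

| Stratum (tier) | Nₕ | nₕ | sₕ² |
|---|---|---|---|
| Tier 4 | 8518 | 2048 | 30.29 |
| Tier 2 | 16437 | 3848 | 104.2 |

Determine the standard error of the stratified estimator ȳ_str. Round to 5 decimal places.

Var(ȳ_str) = Σₕ Wₕ²(1 − fₕ)sₕ²/nₕ with Wₕ = Nₕ/N, N = 24955.
Tier 4: Wₕ = 0.34133440; term = 0.34133440²·(1 − 0.24043203)·30.29/2048 = 0.0013088687.
Tier 2: Wₕ = 0.65866560; term = 0.65866560²·(1 − 0.23410598)·104.2/3848 = 0.0089976956.
Sum = 0.010306564.
SE = √(0.010306564) = 0.10152.

0.10152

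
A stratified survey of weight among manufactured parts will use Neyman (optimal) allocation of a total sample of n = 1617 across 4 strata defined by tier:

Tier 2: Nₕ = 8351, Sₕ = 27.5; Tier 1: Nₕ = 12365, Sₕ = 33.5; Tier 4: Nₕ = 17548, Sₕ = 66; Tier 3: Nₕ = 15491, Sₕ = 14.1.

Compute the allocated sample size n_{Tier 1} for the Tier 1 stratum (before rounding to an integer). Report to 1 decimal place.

Neyman allocation: nₕ = n·NₕSₕ / Σⱼ NⱼSⱼ.
Σ NⱼSⱼ = 8351·27.5 + 12365·33.5 + 17548·66 + 15491·14.1 = 2.0204711 × 10^6.
n_{Tier 1} = 1617·12365·33.5 / (2.0204711 × 10^6) = 331.5.

331.5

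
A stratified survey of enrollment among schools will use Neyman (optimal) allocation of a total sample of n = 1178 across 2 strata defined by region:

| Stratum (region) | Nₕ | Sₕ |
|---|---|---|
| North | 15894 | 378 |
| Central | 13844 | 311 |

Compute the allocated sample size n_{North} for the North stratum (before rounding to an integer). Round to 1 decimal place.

686.2

Neyman allocation: nₕ = n·NₕSₕ / Σⱼ NⱼSⱼ.
Σ NⱼSⱼ = 15894·378 + 13844·311 = 1.0313416 × 10^7.
n_{North} = 1178·15894·378 / (1.0313416 × 10^7) = 686.2.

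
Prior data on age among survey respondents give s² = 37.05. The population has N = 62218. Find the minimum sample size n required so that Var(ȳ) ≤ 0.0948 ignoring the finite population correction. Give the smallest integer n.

391

Without fpc, n₀ = s²/D = 37.05/0.0948 = 390.8228.
Rounding up, n = 391.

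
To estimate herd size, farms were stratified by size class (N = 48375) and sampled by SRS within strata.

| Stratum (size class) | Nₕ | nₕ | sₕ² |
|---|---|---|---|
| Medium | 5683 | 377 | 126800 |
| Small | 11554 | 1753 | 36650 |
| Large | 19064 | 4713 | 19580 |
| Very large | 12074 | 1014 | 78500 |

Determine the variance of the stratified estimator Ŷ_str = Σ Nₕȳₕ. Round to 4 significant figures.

Var(Ŷ_str) = Σₕ Nₕ²(1 − fₕ)sₕ²/nₕ.
Medium: 5683²·(1 − 377/5683)·126800/377 = 1.0141981 × 10^10.
Small: 11554²·(1 − 1753/11554)·36650/1753 = 2.3675263 × 10^9.
Large: 19064²·(1 − 4713/19064)·19580/4713 = 1.1366099 × 10^9.
Very large: 12074²·(1 − 1014/12074)·78500/1014 = 1.0338035 × 10^10.
Sum = 2.3984152 × 10^10.

2.398 × 10^10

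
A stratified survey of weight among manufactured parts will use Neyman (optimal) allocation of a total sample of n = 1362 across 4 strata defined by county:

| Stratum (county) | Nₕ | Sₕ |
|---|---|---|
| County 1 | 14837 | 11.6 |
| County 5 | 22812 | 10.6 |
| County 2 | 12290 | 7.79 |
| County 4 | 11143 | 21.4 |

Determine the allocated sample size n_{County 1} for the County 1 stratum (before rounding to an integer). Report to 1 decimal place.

313.3

Neyman allocation: nₕ = n·NₕSₕ / Σⱼ NⱼSⱼ.
Σ NⱼSⱼ = 14837·11.6 + 22812·10.6 + 12290·7.79 + 11143·21.4 = 748115.7.
n_{County 1} = 1362·14837·11.6 / 748115.7 = 313.3.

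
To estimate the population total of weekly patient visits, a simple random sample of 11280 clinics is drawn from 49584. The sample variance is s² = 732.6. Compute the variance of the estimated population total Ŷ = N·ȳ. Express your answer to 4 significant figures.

1.234 × 10^8

Var(Ŷ) = N²·Var(ȳ) = N²·(1 − n/N)·s²/n.
f = 11280/49584 = 0.22749274; Var(ȳ) = 0.77250726·732.6/11280 = 0.050171881.
Var(Ŷ) = 49584² · 0.050171881 = 1.2335123 × 10^8.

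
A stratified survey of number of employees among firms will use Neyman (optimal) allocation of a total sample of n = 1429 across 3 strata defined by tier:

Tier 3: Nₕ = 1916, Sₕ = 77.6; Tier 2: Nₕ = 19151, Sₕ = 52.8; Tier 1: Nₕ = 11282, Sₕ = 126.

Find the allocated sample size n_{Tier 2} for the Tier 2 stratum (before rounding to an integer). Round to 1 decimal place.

559.8

Neyman allocation: nₕ = n·NₕSₕ / Σⱼ NⱼSⱼ.
Σ NⱼSⱼ = 1916·77.6 + 19151·52.8 + 11282·126 = 2.5813864 × 10^6.
n_{Tier 2} = 1429·19151·52.8 / (2.5813864 × 10^6) = 559.8.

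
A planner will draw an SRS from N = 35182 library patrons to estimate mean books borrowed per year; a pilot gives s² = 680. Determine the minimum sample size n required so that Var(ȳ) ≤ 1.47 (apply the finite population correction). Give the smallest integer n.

Without fpc, n₀ = s²/D = 680/1.47 = 462.5850.
With fpc, (1 − n/N)·s²/n ≤ D requires n ≥ n₀/(1 + n₀/N) = 462.5850/(1 + 462.5850/35182) = 456.5817.
Rounding up, n = 457.

457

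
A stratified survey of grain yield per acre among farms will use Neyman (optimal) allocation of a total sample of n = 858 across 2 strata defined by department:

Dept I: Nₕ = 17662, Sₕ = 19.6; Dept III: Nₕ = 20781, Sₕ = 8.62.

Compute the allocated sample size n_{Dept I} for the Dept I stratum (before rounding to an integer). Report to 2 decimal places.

565.42

Neyman allocation: nₕ = n·NₕSₕ / Σⱼ NⱼSⱼ.
Σ NⱼSⱼ = 17662·19.6 + 20781·8.62 = 525307.42.
n_{Dept I} = 858·17662·19.6 / 525307.42 = 565.42.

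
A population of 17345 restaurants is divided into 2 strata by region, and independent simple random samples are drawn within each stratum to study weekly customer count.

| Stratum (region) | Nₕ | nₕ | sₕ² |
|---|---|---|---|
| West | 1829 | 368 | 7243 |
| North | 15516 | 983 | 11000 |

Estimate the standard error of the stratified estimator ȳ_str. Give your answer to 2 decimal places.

Var(ȳ_str) = Σₕ Wₕ²(1 − fₕ)sₕ²/nₕ with Wₕ = Nₕ/N, N = 17345.
West: Wₕ = 0.10544826; term = 0.10544826²·(1 − 0.20120284)·7243/368 = 0.17481793.
North: Wₕ = 0.89455174; term = 0.89455174²·(1 − 0.06335396)·11000/983 = 8.3873662.
Sum = 8.5621841.
SE = √(8.5621841) = 2.93.

2.93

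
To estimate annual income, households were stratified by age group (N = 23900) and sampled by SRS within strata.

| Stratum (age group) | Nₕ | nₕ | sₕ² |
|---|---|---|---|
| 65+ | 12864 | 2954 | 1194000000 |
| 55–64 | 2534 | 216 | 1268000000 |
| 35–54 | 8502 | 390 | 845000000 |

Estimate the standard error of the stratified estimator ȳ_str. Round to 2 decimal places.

642.01

Var(ȳ_str) = Σₕ Wₕ²(1 − fₕ)sₕ²/nₕ with Wₕ = Nₕ/N, N = 23900.
65+: Wₕ = 0.53824268; term = 0.53824268²·(1 − 0.22963308)·1194000000/2954 = 90208.554.
55–64: Wₕ = 0.10602510; term = 0.10602510²·(1 − 0.08524073)·1268000000/216 = 60365.631.
35–54: Wₕ = 0.35573222; term = 0.35573222²·(1 − 0.04587156)·845000000/390 = 261604.58.
Sum = 412178.77.
SE = √(412178.77) = 642.01.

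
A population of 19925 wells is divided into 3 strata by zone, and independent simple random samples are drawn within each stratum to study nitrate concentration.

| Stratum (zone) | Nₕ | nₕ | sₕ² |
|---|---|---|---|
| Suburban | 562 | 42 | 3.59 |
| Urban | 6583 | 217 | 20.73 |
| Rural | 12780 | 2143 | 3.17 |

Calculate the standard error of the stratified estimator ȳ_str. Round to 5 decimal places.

Var(ȳ_str) = Σₕ Wₕ²(1 − fₕ)sₕ²/nₕ with Wₕ = Nₕ/N, N = 19925.
Suburban: Wₕ = 0.02820577; term = 0.02820577²·(1 − 0.07473310)·3.59/42 = 6.2919919 × 10^-5.
Urban: Wₕ = 0.33038896; term = 0.33038896²·(1 − 0.03296369)·20.73/217 = 0.010084013.
Rural: Wₕ = 0.64140527; term = 0.64140527²·(1 − 0.16768388)·3.17/2143 = 5.0651282 × 10^-4.
Sum = 0.010653446.
SE = √(0.010653446) = 0.10322.

0.10322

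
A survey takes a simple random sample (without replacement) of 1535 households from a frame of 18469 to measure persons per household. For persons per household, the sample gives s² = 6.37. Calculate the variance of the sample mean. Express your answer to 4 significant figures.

0.003805

Under SRS without replacement, Var(ȳ) = (1 − f)·s²/n with f = n/N = 1535/18469 = 0.08311224.
Var(ȳ) = (1 − 0.08311224)·6.37/1535 = 0.91688776·0.0041498371 = 0.0038049349.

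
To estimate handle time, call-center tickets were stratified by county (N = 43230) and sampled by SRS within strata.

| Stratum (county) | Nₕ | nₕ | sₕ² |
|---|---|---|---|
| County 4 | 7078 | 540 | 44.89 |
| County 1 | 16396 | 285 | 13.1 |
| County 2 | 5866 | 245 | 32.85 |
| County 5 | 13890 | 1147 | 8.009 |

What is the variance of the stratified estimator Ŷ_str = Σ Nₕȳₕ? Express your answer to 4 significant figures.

Var(Ŷ_str) = Σₕ Nₕ²(1 − fₕ)sₕ²/nₕ.
County 4: 7078²·(1 − 540/7078)·44.89/540 = 3.8469037 × 10^6.
County 1: 16396²·(1 − 285/16396)·13.1/285 = 1.2141905 × 10^7.
County 2: 5866²·(1 − 245/5866)·32.85/245 = 4.421045 × 10^6.
County 5: 13890²·(1 − 1147/13890)·8.009/1147 = 1.2359156 × 10^6.
Sum = 2.1645769 × 10^7.

2.165 × 10^7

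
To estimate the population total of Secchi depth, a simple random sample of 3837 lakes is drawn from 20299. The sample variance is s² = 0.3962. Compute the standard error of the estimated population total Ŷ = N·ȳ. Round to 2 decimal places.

Var(Ŷ) = N²·Var(ȳ) = N²·(1 − n/N)·s²/n.
f = 3837/20299 = 0.18902409; Var(ȳ) = 0.81097591·0.3962/3837 = 8.3739551 × 10^-5.
Var(Ŷ) = 20299² · (8.3739551 × 10^-5) = 34504.832.
SE(Ŷ) = √(34504.832) = 185.75.

185.75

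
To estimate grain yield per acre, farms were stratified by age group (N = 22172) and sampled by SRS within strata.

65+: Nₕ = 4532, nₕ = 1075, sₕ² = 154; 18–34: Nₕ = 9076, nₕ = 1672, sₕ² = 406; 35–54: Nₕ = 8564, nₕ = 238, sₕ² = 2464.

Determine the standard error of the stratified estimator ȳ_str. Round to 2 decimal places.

1.24

Var(ȳ_str) = Σₕ Wₕ²(1 − fₕ)sₕ²/nₕ with Wₕ = Nₕ/N, N = 22172.
65+: Wₕ = 0.20440195; term = 0.20440195²·(1 − 0.23720212)·154/1075 = 0.0045655363.
18–34: Wₕ = 0.40934512; term = 0.40934512²·(1 − 0.18422212)·406/1672 = 0.033192573.
35–54: Wₕ = 0.38625293; term = 0.38625293²·(1 − 0.02779075)·2464/238 = 1.5016443.
Sum = 1.5394024.
SE = √(1.5394024) = 1.24.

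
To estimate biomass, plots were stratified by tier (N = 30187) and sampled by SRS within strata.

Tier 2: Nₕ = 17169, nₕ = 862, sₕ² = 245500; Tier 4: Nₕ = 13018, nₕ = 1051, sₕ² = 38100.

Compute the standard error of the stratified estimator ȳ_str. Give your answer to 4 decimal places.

Var(ȳ_str) = Σₕ Wₕ²(1 − fₕ)sₕ²/nₕ with Wₕ = Nₕ/N, N = 30187.
Tier 2: Wₕ = 0.56875476; term = 0.56875476²·(1 − 0.05020677)·245500/862 = 87.503091.
Tier 4: Wₕ = 0.43124524; term = 0.43124524²·(1 − 0.08073437)·38100/1051 = 6.197434.
Sum = 93.700525.
SE = √(93.700525) = 9.6799.

9.6799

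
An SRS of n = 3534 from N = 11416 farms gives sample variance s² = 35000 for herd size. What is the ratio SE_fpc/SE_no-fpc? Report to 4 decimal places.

0.8309

f = n/N = 3534/11416 = 0.30956552.
SE_no-fpc = √(s²/n) = 3.147029; SE_fpc = √((1−f)s²/n) = 2.6149415.
Ratio = √(1−f) = 0.83092387.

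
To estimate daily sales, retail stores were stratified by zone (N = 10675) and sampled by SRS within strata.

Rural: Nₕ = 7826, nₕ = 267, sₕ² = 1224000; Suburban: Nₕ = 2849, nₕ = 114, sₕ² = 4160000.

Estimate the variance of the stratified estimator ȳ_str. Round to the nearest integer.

Var(ȳ_str) = Σₕ Wₕ²(1 − fₕ)sₕ²/nₕ with Wₕ = Nₕ/N, N = 10675.
Rural: Wₕ = 0.73311475; term = 0.73311475²·(1 − 0.03411705)·1224000/267 = 2379.7897.
Suburban: Wₕ = 0.26688525; term = 0.26688525²·(1 − 0.04001404)·4160000/114 = 2495.1835.
Sum = 4874.9732.

4875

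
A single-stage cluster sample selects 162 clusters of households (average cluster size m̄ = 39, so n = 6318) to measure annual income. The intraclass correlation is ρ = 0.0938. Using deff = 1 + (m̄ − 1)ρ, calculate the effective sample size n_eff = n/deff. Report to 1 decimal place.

deff = 1 + (39 − 1)·0.0938 = 1 + 3.5644 = 4.5644.
n_eff = 6318 / 4.5644 = 1384.2.

1384.2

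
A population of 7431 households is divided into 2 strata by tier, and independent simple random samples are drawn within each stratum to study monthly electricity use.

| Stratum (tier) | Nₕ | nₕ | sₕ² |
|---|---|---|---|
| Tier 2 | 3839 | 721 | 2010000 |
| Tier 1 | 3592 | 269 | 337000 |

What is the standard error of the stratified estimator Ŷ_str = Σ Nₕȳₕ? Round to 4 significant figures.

219800

Var(Ŷ_str) = Σₕ Nₕ²(1 − fₕ)sₕ²/nₕ.
Tier 2: 3839²·(1 − 721/3839)·2010000/721 = 3.3369908 × 10^10.
Tier 1: 3592²·(1 − 269/3592)·337000/269 = 1.4953549 × 10^10.
Sum = 4.8323457 × 10^10.
SE = √(4.8323457 × 10^10) = 219800.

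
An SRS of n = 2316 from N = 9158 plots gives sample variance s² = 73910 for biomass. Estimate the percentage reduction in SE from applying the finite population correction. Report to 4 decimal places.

f = n/N = 2316/9158 = 0.25289364.
SE_no-fpc = √(s²/n) = 5.6491398; SE_fpc = √((1−f)s²/n) = 4.8828518.
Ratio = √(1−f) = 0.86435314. Reduction = 100·(1 − 0.86435314) = 13.5647%.

13.5647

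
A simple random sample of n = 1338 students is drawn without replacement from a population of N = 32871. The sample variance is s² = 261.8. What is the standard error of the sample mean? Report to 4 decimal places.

0.4332

Under SRS without replacement, Var(ȳ) = (1 − f)·s²/n with f = n/N = 1338/32871 = 0.04070457.
Var(ȳ) = (1 − 0.04070457)·261.8/1338 = 0.95929543·0.19566517 = 0.1877007.
SE(ȳ) = √(0.1877007) = 0.4332.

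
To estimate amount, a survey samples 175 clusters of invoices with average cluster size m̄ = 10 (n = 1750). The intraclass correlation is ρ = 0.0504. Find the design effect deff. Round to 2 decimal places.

deff = 1 + (10 − 1)·0.0504 = 1 + 0.4536 = 1.4536.

1.45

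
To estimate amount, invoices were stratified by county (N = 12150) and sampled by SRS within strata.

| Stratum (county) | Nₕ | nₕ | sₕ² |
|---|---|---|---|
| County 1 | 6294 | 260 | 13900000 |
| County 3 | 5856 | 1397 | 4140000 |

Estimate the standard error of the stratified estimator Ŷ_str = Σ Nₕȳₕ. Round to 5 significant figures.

Var(Ŷ_str) = Σₕ Nₕ²(1 − fₕ)sₕ²/nₕ.
County 1: 6294²·(1 − 260/6294)·13900000/260 = 2.0303621 × 10^12.
County 3: 5856²·(1 − 1397/5856)·4140000/1397 = 7.738245 × 10^10.
Sum = 2.1077446 × 10^12.
SE = √(2.1077446 × 10^12) = 1.4518 × 10^6.

1.4518 × 10^6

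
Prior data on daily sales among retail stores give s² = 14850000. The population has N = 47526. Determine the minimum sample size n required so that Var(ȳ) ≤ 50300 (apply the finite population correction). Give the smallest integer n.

294

Without fpc, n₀ = s²/D = 14850000/50300 = 295.2286.
With fpc, (1 − n/N)·s²/n ≤ D requires n ≥ n₀/(1 + n₀/N) = 295.2286/(1 + 295.2286/47526) = 293.4060.
Rounding up, n = 294.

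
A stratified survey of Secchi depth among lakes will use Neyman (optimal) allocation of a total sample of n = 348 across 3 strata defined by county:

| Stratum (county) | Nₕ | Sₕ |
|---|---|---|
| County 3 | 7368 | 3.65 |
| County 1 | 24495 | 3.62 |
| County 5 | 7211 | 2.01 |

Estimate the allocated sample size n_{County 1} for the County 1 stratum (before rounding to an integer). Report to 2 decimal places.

Neyman allocation: nₕ = n·NₕSₕ / Σⱼ NⱼSⱼ.
Σ NⱼSⱼ = 7368·3.65 + 24495·3.62 + 7211·2.01 = 130059.21.
n_{County 1} = 348·24495·3.62 / 130059.21 = 237.26.

237.26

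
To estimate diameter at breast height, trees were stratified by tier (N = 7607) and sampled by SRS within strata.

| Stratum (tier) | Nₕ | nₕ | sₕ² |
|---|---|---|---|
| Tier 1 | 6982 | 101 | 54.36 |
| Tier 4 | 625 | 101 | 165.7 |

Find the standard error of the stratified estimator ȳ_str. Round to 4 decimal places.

Var(ȳ_str) = Σₕ Wₕ²(1 − fₕ)sₕ²/nₕ with Wₕ = Nₕ/N, N = 7607.
Tier 1: Wₕ = 0.91783883; term = 0.91783883²·(1 − 0.01446577)·54.36/101 = 0.44685091.
Tier 4: Wₕ = 0.08216117; term = 0.08216117²·(1 − 0.16160000)·165.7/101 = 0.0092850791.
Sum = 0.45613599.
SE = √(0.45613599) = 0.6754.

0.6754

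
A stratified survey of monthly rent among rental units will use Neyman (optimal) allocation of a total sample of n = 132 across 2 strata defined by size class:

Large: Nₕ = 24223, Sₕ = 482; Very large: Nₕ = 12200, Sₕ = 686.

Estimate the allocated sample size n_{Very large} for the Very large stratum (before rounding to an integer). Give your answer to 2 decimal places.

Neyman allocation: nₕ = n·NₕSₕ / Σⱼ NⱼSⱼ.
Σ NⱼSⱼ = 24223·482 + 12200·686 = 2.0044686 × 10^7.
n_{Very large} = 132·12200·686 / (2.0044686 × 10^7) = 55.11.

55.11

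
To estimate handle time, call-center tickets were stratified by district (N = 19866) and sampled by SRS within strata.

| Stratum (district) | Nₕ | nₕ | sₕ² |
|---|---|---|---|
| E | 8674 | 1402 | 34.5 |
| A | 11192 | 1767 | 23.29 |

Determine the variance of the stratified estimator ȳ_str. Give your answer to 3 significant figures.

Var(ȳ_str) = Σₕ Wₕ²(1 − fₕ)sₕ²/nₕ with Wₕ = Nₕ/N, N = 19866.
E: Wₕ = 0.43662539; term = 0.43662539²·(1 − 0.16163246)·34.5/1402 = 0.003932996.
A: Wₕ = 0.56337461; term = 0.56337461²·(1 − 0.15788063)·23.29/1767 = 0.0035229067.
Sum = 0.0074559027.

0.00746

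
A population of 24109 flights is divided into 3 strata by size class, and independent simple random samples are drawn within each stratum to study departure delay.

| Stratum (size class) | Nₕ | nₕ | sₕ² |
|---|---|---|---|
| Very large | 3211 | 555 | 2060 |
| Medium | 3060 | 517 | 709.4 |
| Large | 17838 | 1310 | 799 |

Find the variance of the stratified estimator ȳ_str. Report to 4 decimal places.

Var(ȳ_str) = Σₕ Wₕ²(1 − fₕ)sₕ²/nₕ with Wₕ = Nₕ/N, N = 24109.
Very large: Wₕ = 0.13318678; term = 0.13318678²·(1 − 0.17284335)·2060/555 = 0.054460825.
Medium: Wₕ = 0.12692356; term = 0.12692356²·(1 − 0.16895425)·709.4/517 = 0.018370037.
Large: Wₕ = 0.73988967; term = 0.73988967²·(1 − 0.07343873)·799/1310 = 0.30937382.
Sum = 0.38220468.

0.3822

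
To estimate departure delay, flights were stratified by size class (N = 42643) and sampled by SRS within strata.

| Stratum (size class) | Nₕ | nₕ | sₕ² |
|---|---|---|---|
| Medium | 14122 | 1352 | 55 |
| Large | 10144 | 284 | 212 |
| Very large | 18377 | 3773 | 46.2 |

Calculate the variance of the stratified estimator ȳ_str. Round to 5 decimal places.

Var(ȳ_str) = Σₕ Wₕ²(1 − fₕ)sₕ²/nₕ with Wₕ = Nₕ/N, N = 42643.
Medium: Wₕ = 0.33116807; term = 0.33116807²·(1 − 0.09573715)·55/1352 = 0.0040343874.
Large: Wₕ = 0.23788195; term = 0.23788195²·(1 − 0.02799685)·212/284 = 0.041058982.
Very large: Wₕ = 0.43094998; term = 0.43094998²·(1 − 0.20531099)·46.2/3773 = 0.0018071995.
Sum = 0.046900569.

0.04690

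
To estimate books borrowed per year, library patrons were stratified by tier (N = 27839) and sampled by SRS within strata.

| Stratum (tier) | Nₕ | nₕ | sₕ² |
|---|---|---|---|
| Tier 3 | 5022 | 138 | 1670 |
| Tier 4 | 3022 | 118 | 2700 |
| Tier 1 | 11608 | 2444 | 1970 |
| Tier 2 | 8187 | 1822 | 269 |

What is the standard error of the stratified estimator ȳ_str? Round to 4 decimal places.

0.8733

Var(ȳ_str) = Σₕ Wₕ²(1 − fₕ)sₕ²/nₕ with Wₕ = Nₕ/N, N = 27839.
Tier 3: Wₕ = 0.18039441; term = 0.18039441²·(1 − 0.02747909)·1670/138 = 0.38298564.
Tier 4: Wₕ = 0.10855275; term = 0.10855275²·(1 − 0.03904699)·2700/118 = 0.2590989.
Tier 1: Wₕ = 0.41696900; term = 0.41696900²·(1 − 0.21054445)·1970/2444 = 0.11063696.
Tier 2: Wₕ = 0.29408384; term = 0.29408384²·(1 − 0.22254794)·269/1822 = 0.0099270416.
Sum = 0.76264854.
SE = √(0.76264854) = 0.8733.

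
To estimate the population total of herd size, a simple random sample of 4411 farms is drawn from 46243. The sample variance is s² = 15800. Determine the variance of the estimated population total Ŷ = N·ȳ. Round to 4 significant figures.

Var(Ŷ) = N²·Var(ȳ) = N²·(1 − n/N)·s²/n.
f = 4411/46243 = 0.09538741; Var(ȳ) = 0.90461259·15800/4411 = 3.2402809.
Var(Ŷ) = 46243² · 3.2402809 = 6.9290654 × 10^9.

6.929 × 10^9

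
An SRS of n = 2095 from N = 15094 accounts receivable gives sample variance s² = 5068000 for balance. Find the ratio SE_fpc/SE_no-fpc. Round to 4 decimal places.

f = n/N = 2095/15094 = 0.13879687.
SE_no-fpc = √(s²/n) = 49.184277; SE_fpc = √((1−f)s²/n) = 45.643516.
Ratio = √(1−f) = 0.92801031.

0.9280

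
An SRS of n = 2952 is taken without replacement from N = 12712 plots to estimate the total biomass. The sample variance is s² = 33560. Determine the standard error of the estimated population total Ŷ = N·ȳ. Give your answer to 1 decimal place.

Var(Ŷ) = N²·Var(ȳ) = N²·(1 − n/N)·s²/n.
f = 2952/12712 = 0.23222152; Var(ȳ) = 0.76777848·33560/2952 = 8.7285385.
Var(Ŷ) = 12712² · 8.7285385 = 1.4104877 × 10^9.
SE(Ŷ) = √(1.4104877 × 10^9) = 37556.5.

37556.5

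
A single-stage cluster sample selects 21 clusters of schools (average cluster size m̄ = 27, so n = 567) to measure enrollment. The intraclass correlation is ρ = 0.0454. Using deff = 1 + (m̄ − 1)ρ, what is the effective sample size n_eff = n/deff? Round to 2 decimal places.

deff = 1 + (27 − 1)·0.0454 = 1 + 1.1804 = 2.1804.
n_eff = 567 / 2.1804 = 260.04.

260.04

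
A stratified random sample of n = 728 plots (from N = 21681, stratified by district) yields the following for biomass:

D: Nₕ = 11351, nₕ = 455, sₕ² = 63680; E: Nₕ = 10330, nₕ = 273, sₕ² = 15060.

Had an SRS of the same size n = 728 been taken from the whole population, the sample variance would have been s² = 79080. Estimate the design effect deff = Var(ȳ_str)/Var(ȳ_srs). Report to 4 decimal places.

0.4669

Var(ȳ_str) = Σ Wₕ²(1−fₕ)sₕ²/nₕ with Wₕ = Nₕ/21681:
  D: (11351/21681)²·(1−455/11351)·63680/455 = 36.824279
  E: (10330/21681)²·(1−273/10330)·15060/273 = 12.19193
  → Var(ȳ_str) = 49.016209.
Var(ȳ_srs) = (1 − 728/21681)·79080/728 = 104.97894.
deff = 49.016209 / 104.97894 = 0.4669.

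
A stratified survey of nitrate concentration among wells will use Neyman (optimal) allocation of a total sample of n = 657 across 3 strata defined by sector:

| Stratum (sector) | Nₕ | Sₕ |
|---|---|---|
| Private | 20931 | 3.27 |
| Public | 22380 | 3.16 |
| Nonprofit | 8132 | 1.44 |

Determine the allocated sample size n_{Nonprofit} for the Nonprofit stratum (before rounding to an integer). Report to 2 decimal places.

50.99

Neyman allocation: nₕ = n·NₕSₕ / Σⱼ NⱼSⱼ.
Σ NⱼSⱼ = 20931·3.27 + 22380·3.16 + 8132·1.44 = 150875.25.
n_{Nonprofit} = 657·8132·1.44 / 150875.25 = 50.99.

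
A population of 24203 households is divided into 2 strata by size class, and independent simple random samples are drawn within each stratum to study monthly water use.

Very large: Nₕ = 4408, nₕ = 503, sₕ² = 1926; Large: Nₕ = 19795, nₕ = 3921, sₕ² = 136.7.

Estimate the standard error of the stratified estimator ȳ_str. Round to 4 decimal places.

Var(ȳ_str) = Σₕ Wₕ²(1 − fₕ)sₕ²/nₕ with Wₕ = Nₕ/N, N = 24203.
Very large: Wₕ = 0.18212618; term = 0.18212618²·(1 − 0.11411071)·1926/503 = 0.11251554.
Large: Wₕ = 0.81787382; term = 0.81787382²·(1 − 0.19808032)·136.7/3921 = 0.018701444.
Sum = 0.13121698.
SE = √(0.13121698) = 0.3622.

0.3622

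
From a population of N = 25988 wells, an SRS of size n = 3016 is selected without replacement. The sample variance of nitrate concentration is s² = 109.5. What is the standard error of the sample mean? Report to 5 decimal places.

Under SRS without replacement, Var(ȳ) = (1 − f)·s²/n with f = n/N = 3016/25988 = 0.11605356.
Var(ȳ) = (1 − 0.11605356)·109.5/3016 = 0.88394644·0.036306366 = 0.032092883.
SE(ȳ) = √(0.032092883) = 0.17914.

0.17914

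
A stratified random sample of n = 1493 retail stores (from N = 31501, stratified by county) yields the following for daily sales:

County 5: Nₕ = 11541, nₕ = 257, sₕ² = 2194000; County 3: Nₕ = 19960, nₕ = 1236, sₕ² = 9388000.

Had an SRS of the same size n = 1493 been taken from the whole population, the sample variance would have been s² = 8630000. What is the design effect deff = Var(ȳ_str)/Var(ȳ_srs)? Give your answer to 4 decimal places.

Var(ȳ_str) = Σ Wₕ²(1−fₕ)sₕ²/nₕ with Wₕ = Nₕ/31501:
  County 5: (11541/31501)²·(1−257/11541)·2194000/257 = 1120.3697
  County 3: (19960/31501)²·(1−1236/19960)·9388000/1236 = 2860.6525
  → Var(ȳ_str) = 3981.0222.
Var(ȳ_srs) = (1 − 1493/31501)·8630000/1493 = 5506.3485.
deff = 3981.0222 / 5506.3485 = 0.7230.

0.7230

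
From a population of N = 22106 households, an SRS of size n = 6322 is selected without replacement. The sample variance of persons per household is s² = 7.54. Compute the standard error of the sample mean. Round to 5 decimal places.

Under SRS without replacement, Var(ȳ) = (1 − f)·s²/n with f = n/N = 6322/22106 = 0.28598571.
Var(ȳ) = (1 − 0.28598571)·7.54/6322 = 0.71401429·0.0011926606 = 8.5157668 × 10^-4.
SE(ȳ) = √(8.5157668 × 10^-4) = 0.02918.

0.02918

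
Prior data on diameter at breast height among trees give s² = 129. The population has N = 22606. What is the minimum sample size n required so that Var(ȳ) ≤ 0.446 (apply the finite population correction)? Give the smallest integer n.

286

Without fpc, n₀ = s²/D = 129/0.446 = 289.2377.
With fpc, (1 − n/N)·s²/n ≤ D requires n ≥ n₀/(1 + n₀/N) = 289.2377/(1 + 289.2377/22606) = 285.5837.
Rounding up, n = 286.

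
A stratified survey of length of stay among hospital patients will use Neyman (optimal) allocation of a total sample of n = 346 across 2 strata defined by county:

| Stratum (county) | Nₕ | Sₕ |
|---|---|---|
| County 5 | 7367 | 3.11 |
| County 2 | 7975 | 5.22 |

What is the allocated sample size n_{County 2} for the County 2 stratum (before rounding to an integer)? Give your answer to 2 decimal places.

Neyman allocation: nₕ = n·NₕSₕ / Σⱼ NⱼSⱼ.
Σ NⱼSⱼ = 7367·3.11 + 7975·5.22 = 64540.87.
n_{County 2} = 346·7975·5.22 / 64540.87 = 223.17.

223.17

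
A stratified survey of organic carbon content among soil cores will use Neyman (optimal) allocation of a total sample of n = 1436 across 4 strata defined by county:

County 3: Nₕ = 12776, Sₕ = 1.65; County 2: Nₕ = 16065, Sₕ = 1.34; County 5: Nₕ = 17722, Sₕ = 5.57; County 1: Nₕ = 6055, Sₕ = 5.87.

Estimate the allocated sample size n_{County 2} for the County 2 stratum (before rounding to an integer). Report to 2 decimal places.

174.79

Neyman allocation: nₕ = n·NₕSₕ / Σⱼ NⱼSⱼ.
Σ NⱼSⱼ = 12776·1.65 + 16065·1.34 + 17722·5.57 + 6055·5.87 = 176861.89.
n_{County 2} = 1436·16065·1.34 / 176861.89 = 174.79.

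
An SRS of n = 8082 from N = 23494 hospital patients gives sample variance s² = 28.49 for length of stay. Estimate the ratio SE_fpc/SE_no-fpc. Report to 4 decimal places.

f = n/N = 8082/23494 = 0.34400272.
SE_no-fpc = √(s²/n) = 0.0593727; SE_fpc = √((1−f)s²/n) = 0.048088122.
Ratio = √(1−f) = 0.80993659.

0.8099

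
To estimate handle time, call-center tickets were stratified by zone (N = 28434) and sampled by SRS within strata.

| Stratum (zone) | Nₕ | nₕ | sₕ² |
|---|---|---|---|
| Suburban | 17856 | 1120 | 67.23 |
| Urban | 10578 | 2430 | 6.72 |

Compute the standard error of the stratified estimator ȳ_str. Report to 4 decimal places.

0.1499

Var(ȳ_str) = Σₕ Wₕ²(1 − fₕ)sₕ²/nₕ with Wₕ = Nₕ/N, N = 28434.
Suburban: Wₕ = 0.62798059; term = 0.62798059²·(1 − 0.06272401)·67.23/1120 = 0.022187329.
Urban: Wₕ = 0.37201941; term = 0.37201941²·(1 − 0.22972206)·6.72/2430 = 2.9480963 × 10^-4.
Sum = 0.022482139.
SE = √(0.022482139) = 0.1499.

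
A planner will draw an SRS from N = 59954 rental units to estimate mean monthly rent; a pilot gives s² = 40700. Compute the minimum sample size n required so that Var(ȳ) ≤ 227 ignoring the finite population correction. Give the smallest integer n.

Without fpc, n₀ = s²/D = 40700/227 = 179.2952.
Rounding up, n = 180.

180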